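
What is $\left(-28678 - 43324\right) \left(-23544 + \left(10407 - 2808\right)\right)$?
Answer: $1148071890$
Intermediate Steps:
$\left(-28678 - 43324\right) \left(-23544 + \left(10407 - 2808\right)\right) = - 72002 \left(-23544 + \left(10407 - 2808\right)\right) = - 72002 \left(-23544 + 7599\right) = \left(-72002\right) \left(-15945\right) = 1148071890$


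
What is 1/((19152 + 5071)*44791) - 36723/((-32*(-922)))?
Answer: -39843441158635/32011025483072 ≈ -1.2447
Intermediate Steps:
1/((19152 + 5071)*44791) - 36723/((-32*(-922))) = (1/44791)/24223 - 36723/29504 = (1/24223)*(1/44791) - 36723*1/29504 = 1/1084972393 - 36723/29504 = -39843441158635/32011025483072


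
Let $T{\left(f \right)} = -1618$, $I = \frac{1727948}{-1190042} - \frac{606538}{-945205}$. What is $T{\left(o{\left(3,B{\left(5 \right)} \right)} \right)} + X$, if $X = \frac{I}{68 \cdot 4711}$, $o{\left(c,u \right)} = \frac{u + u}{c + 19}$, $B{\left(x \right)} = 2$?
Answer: $- \frac{72878403018661741973}{45042276208114535} \approx -1618.0$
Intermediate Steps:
$I = - \frac{455729697372}{562416824305}$ ($I = 1727948 \left(- \frac{1}{1190042}\right) - - \frac{606538}{945205} = - \frac{863974}{595021} + \frac{606538}{945205} = - \frac{455729697372}{562416824305} \approx -0.81031$)
$o{\left(c,u \right)} = \frac{2 u}{19 + c}$
$X = - \frac{113932424343}{45042276208114535}$ ($X = - \frac{455729697372}{562416824305 \cdot 68 \cdot 4711} = - \frac{455729697372}{562416824305 \cdot 320348} = \left(- \frac{455729697372}{562416824305}\right) \frac{1}{320348} = - \frac{113932424343}{45042276208114535} \approx -2.5295 \cdot 10^{-6}$)
$T{\left(o{\left(3,B{\left(5 \right)} \right)} \right)} + X = -1618 - \frac{113932424343}{45042276208114535} = - \frac{72878403018661741973}{45042276208114535}$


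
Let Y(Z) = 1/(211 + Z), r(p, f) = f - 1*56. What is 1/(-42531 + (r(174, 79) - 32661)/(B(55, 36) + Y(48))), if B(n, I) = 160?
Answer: -41441/1770980413 ≈ -2.3400e-5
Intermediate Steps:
r(p, f) = -56 + f (r(p, f) = f - 56 = -56 + f)
1/(-42531 + (r(174, 79) - 32661)/(B(55, 36) + Y(48))) = 1/(-42531 + ((-56 + 79) - 32661)/(160 + 1/(211 + 48))) = 1/(-42531 + (23 - 32661)/(160 + 1/259)) = 1/(-42531 - 32638/(160 + 1/259)) = 1/(-42531 - 32638/41441/259) = 1/(-42531 - 32638*259/41441) = 1/(-42531 - 8453242/41441) = 1/(-1770980413/41441) = -41441/1770980413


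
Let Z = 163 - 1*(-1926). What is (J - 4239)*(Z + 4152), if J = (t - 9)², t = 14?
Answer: -26299574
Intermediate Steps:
J = 25 (J = (14 - 9)² = 5² = 25)
Z = 2089 (Z = 163 + 1926 = 2089)
(J - 4239)*(Z + 4152) = (25 - 4239)*(2089 + 4152) = -4214*6241 = -26299574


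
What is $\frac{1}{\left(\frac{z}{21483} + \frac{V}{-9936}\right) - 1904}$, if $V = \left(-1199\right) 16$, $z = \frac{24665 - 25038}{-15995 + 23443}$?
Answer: $- \frac{11040371496}{20999551081297} \approx -0.00052574$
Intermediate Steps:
$z = - \frac{373}{7448} \approx -0.050081$
$V = -19184$
$\frac{1}{\left(\frac{z}{21483} + \frac{V}{-9936}\right) - 1904} = \frac{1}{\left(- \frac{373}{7448 \cdot 21483} - \frac{19184}{-9936}\right) - 1904} = \frac{1}{\left(\left(- \frac{373}{7448}\right) \frac{1}{21483} - - \frac{1199}{621}\right) - 1904} = \frac{1}{\left(- \frac{373}{160005384} + \frac{1199}{621}\right) - 1904} = \frac{1}{\frac{21316247087}{11040371496} - 1904} = \frac{1}{- \frac{20999551081297}{11040371496}} = - \frac{11040371496}{20999551081297}$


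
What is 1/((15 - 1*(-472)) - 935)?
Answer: -1/448 ≈ -0.0022321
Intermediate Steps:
1/((15 - 1*(-472)) - 935) = 1/((15 + 472) - 935) = 1/(487 - 935) = 1/(-448) = -1/448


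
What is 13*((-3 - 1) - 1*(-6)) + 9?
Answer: 35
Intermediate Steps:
13*((-3 - 1) - 1*(-6)) + 9 = 13*(-4 + 6) + 9 = 13*2 + 9 = 26 + 9 = 35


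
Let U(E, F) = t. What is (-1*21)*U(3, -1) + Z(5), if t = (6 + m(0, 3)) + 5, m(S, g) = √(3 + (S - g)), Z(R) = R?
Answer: -226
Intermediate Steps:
m(S, g) = √(3 + S - g)
t = 11 (t = (6 + √(3 + 0 - 1*3)) + 5 = (6 + √(3 + 0 - 3)) + 5 = (6 + √0) + 5 = (6 + 0) + 5 = 6 + 5 = 11)
U(E, F) = 11
(-1*21)*U(3, -1) + Z(5) = -1*21*11 + 5 = -21*11 + 5 = -231 + 5 = -226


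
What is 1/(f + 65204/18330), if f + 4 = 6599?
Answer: 9165/60475777 ≈ 0.00015155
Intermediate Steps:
f = 6595 (f = -4 + 6599 = 6595)
1/(f + 65204/18330) = 1/(6595 + 65204/18330) = 1/(6595 + 65204*(1/18330)) = 1/(6595 + 32602/9165) = 1/(60475777/9165) = 9165/60475777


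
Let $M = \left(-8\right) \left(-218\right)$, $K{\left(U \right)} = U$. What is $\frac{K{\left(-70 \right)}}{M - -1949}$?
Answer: $- \frac{70}{3693} \approx -0.018955$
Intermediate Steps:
$M = 1744$
$\frac{K{\left(-70 \right)}}{M - -1949} = - \frac{70}{1744 - -1949} = - \frac{70}{1744 + 1949} = - \frac{70}{3693}$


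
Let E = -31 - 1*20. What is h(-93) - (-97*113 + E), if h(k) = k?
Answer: 10919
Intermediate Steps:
E = -51 (E = -31 - 20 = -51)
h(-93) - (-97*113 + E) = -93 - (-97*113 - 51) = -93 - (-10961 - 51) = -93 - 1*(-11012) = -93 + 11012 = 10919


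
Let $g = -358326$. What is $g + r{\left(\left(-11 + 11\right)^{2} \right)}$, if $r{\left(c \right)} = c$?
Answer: $-358326$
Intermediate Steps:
$g + r{\left(\left(-11 + 11\right)^{2} \right)} = -358326 + \left(-11 + 11\right)^{2} = -358326 + 0^{2} = -358326 + 0 = -358326$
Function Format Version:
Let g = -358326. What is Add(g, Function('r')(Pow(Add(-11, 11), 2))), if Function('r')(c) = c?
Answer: -358326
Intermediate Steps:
Add(g, Function('r')(Pow(Add(-11, 11), 2))) = Add(-358326, Pow(Add(-11, 11), 2)) = Add(-358326, Pow(0, 2)) = Add(-358326, 0) = -358326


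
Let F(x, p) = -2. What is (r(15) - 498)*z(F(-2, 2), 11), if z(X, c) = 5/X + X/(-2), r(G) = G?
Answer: 1449/2 ≈ 724.50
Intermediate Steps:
z(X, c) = 5/X - X/2 (z(X, c) = 5/X + X*(-½) = 5/X - X/2)
(r(15) - 498)*z(F(-2, 2), 11) = (15 - 498)*(5/(-2) - ½*(-2)) = -483*(5*(-½) + 1) = -483*(-5/2 + 1) = -483*(-3/2) = 1449/2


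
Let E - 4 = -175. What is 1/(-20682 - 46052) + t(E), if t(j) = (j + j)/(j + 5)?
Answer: 11411431/5538922 ≈ 2.0602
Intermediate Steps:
E = -171 (E = 4 - 175 = -171)
t(j) = 2*j/(5 + j) (t(j) = (2*j)/(5 + j) = 2*j/(5 + j))
1/(-20682 - 46052) + t(E) = 1/(-20682 - 46052) + 2*(-171)/(5 - 171) = 1/(-66734) + 2*(-171)/(-166) = -1/66734 + 2*(-171)*(-1/166) = -1/66734 + 171/83 = 11411431/5538922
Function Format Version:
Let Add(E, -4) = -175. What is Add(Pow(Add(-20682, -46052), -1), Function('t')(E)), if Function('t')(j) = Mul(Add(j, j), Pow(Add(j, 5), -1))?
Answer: Rational(11411431, 5538922) ≈ 2.0602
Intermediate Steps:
E = -171 (E = Add(4, -175) = -171)
Function('t')(j) = Mul(2, j, Pow(Add(5, j), -1)) (Function('t')(j) = Mul(Mul(2, j), Pow(Add(5, j), -1)) = Mul(2, j, Pow(Add(5, j), -1)))
Add(Pow(Add(-20682, -46052), -1), Function('t')(E)) = Add(Pow(Add(-20682, -46052), -1), Mul(2, -171, Pow(Add(5, -171), -1))) = Add(Pow(-66734, -1), Mul(2, -171, Pow(-166, -1))) = Add(Rational(-1, 66734), Mul(2, -171, Rational(-1, 166))) = Add(Rational(-1, 66734), Rational(171, 83)) = Rational(11411431, 5538922)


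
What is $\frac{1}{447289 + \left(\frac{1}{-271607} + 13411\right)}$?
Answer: $\frac{271607}{125129344899} \approx 2.1706 \cdot 10^{-6}$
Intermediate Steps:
$\frac{1}{447289 + \left(\frac{1}{-271607} + 13411\right)} = \frac{1}{447289 + \left(- \frac{1}{271607} + 13411\right)} = \frac{1}{447289 + \frac{3642521476}{271607}} = \frac{1}{\frac{125129344899}{271607}} = \frac{271607}{125129344899}$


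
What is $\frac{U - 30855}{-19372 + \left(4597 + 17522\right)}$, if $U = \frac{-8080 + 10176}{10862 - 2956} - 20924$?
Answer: $- \frac{204681339}{10858891} \approx -18.849$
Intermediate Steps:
$U = - \frac{82711524}{3953}$ ($U = \frac{2096}{7906} - 20924 = 2096 \cdot \frac{1}{7906} - 20924 = \frac{1048}{3953} - 20924 = - \frac{82711524}{3953} \approx -20924.0$)
$\frac{U - 30855}{-19372 + \left(4597 + 17522\right)} = \frac{- \frac{82711524}{3953} - 30855}{-19372 + \left(4597 + 17522\right)} = - \frac{204681339}{3953 \left(-19372 + 22119\right)} = - \frac{204681339}{3953 \cdot 2747} = \left(- \frac{204681339}{3953}\right) \frac{1}{2747} = - \frac{204681339}{10858891}$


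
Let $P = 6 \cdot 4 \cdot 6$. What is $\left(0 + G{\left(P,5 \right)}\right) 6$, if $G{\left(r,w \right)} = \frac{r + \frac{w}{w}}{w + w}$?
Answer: $87$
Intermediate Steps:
$P = 144$ ($P = 24 \cdot 6 = 144$)
$G{\left(r,w \right)} = \frac{1 + r}{2 w}$ ($G{\left(r,w \right)} = \frac{r + 1}{2 w} = \left(1 + r\right) \frac{1}{2 w} = \frac{1 + r}{2 w}$)
$\left(0 + G{\left(P,5 \right)}\right) 6 = \left(0 + \frac{1 + 144}{2 \cdot 5}\right) 6 = \left(0 + \frac{1}{2} \cdot \frac{1}{5} \cdot 145\right) 6 = \left(0 + \frac{29}{2}\right) 6 = \frac{29}{2} \cdot 6 = 87$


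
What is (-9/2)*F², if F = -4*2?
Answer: -288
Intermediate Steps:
F = -8
(-9/2)*F² = -9/2*(-8)² = -9*½*64 = -9/2*64 = -288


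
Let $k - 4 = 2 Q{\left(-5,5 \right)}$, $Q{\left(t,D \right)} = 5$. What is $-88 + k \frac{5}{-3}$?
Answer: $- \frac{334}{3} \approx -111.33$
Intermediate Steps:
$k = 14$ ($k = 4 + 2 \cdot 5 = 4 + 10 = 14$)
$-88 + k \frac{5}{-3} = -88 + 14 \frac{5}{-3} = -88 + 14 \cdot 5 \left(- \frac{1}{3}\right) = -88 + 14 \left(- \frac{5}{3}\right) = -88 - \frac{70}{3} = - \frac{334}{3}$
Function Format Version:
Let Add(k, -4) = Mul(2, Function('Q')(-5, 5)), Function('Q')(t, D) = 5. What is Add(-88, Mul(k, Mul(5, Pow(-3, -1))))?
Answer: Rational(-334, 3) ≈ -111.33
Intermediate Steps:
k = 14 (k = Add(4, Mul(2, 5)) = Add(4, 10) = 14)
Add(-88, Mul(k, Mul(5, Pow(-3, -1)))) = Add(-88, Mul(14, Mul(5, Pow(-3, -1)))) = Add(-88, Mul(14, Mul(5, Rational(-1, 3)))) = Add(-88, Mul(14, Rational(-5, 3))) = Add(-88, Rational(-70, 3)) = Rational(-334, 3)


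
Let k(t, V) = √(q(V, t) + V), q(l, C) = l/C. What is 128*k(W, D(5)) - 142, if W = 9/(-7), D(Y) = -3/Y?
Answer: -142 + 128*I*√30/15 ≈ -142.0 + 46.739*I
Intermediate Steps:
W = -9/7 (W = 9*(-⅐) = -9/7 ≈ -1.2857)
k(t, V) = √(V + V/t) (k(t, V) = √(V/t + V) = √(V + V/t))
128*k(W, D(5)) - 142 = 128*√(-3/5 + (-3/5)/(-9/7)) - 142 = 128*√(-3*⅕ - 3*⅕*(-7/9)) - 142 = 128*√(-⅗ - ⅗*(-7/9)) - 142 = 128*√(-⅗ + 7/15) - 142 = 128*√(-2/15) - 142 = 128*(I*√30/15) - 142 = 128*I*√30/15 - 142 = -142 + 128*I*√30/15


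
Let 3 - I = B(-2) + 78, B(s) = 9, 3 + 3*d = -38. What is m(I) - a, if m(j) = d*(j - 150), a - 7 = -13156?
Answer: 16347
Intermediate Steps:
d = -41/3 (d = -1 + (⅓)*(-38) = -1 - 38/3 = -41/3 ≈ -13.667)
a = -13149 (a = 7 - 13156 = -13149)
I = -84 (I = 3 - (9 + 78) = 3 - 1*87 = 3 - 87 = -84)
m(j) = 2050 - 41*j/3 (m(j) = -41*(j - 150)/3 = -41*(-150 + j)/3 = 2050 - 41*j/3)
m(I) - a = (2050 - 41/3*(-84)) - 1*(-13149) = (2050 + 1148) + 13149 = 3198 + 13149 = 16347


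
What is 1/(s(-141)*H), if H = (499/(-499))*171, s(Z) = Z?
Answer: 1/24111 ≈ 4.1475e-5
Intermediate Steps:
H = -171 (H = (499*(-1/499))*171 = -1*171 = -171)
1/(s(-141)*H) = 1/(-141*(-171)) = -1/141*(-1/171) = 1/24111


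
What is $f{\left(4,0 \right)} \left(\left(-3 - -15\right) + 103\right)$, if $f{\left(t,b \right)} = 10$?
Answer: $1150$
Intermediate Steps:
$f{\left(4,0 \right)} \left(\left(-3 - -15\right) + 103\right) = 10 \left(\left(-3 - -15\right) + 103\right) = 10 \left(\left(-3 + 15\right) + 103\right) = 10 \left(12 + 103\right) = 10 \cdot 115 = 1150$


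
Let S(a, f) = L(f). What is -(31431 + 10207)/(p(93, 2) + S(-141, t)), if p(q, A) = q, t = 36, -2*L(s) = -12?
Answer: -41638/99 ≈ -420.59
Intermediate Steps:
L(s) = 6 (L(s) = -½*(-12) = 6)
S(a, f) = 6
-(31431 + 10207)/(p(93, 2) + S(-141, t)) = -(31431 + 10207)/(93 + 6) = -41638/99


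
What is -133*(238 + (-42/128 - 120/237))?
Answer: -159481497/5056 ≈ -31543.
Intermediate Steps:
-133*(238 + (-42/128 - 120/237)) = -133*(238 + (-42*1/128 - 120*1/237)) = -133*(238 + (-21/64 - 40/79)) = -133*(238 - 4219/5056) = -133*1199109/5056 = -159481497/5056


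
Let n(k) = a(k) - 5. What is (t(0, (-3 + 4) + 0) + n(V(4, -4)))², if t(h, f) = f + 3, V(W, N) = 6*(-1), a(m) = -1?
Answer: 4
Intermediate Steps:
V(W, N) = -6
t(h, f) = 3 + f
n(k) = -6 (n(k) = -1 - 5 = -6)
(t(0, (-3 + 4) + 0) + n(V(4, -4)))² = ((3 + ((-3 + 4) + 0)) - 6)² = ((3 + (1 + 0)) - 6)² = ((3 + 1) - 6)² = (4 - 6)² = (-2)² = 4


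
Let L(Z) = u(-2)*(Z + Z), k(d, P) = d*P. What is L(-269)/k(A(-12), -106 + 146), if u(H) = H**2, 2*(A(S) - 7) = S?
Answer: -269/5 ≈ -53.800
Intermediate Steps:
A(S) = 7 + S/2
k(d, P) = P*d
L(Z) = 8*Z (L(Z) = (-2)**2*(Z + Z) = 4*(2*Z) = 8*Z)
L(-269)/k(A(-12), -106 + 146) = (8*(-269))/(((-106 + 146)*(7 + (1/2)*(-12)))) = -2152*1/(40*(7 - 6)) = -2152/(40*1) = -2152/40 = -2152*1/40 = -269/5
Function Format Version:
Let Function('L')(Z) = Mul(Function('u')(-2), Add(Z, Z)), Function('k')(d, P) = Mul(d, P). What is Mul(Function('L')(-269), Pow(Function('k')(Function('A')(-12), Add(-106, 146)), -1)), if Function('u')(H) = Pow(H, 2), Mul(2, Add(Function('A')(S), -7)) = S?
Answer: Rational(-269, 5) ≈ -53.800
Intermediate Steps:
Function('A')(S) = Add(7, Mul(Rational(1, 2), S))
Function('k')(d, P) = Mul(P, d)
Function('L')(Z) = Mul(8, Z) (Function('L')(Z) = Mul(Pow(-2, 2), Add(Z, Z)) = Mul(4, Mul(2, Z)) = Mul(8, Z))
Mul(Function('L')(-269), Pow(Function('k')(Function('A')(-12), Add(-106, 146)), -1)) = Mul(Mul(8, -269), Pow(Mul(Add(-106, 146), Add(7, Mul(Rational(1, 2), -12))), -1)) = Mul(-2152, Pow(Mul(40, Add(7, -6)), -1)) = Mul(-2152, Pow(Mul(40, 1), -1)) = Mul(-2152, Pow(40, -1)) = Mul(-2152, Rational(1, 40)) = Rational(-269, 5)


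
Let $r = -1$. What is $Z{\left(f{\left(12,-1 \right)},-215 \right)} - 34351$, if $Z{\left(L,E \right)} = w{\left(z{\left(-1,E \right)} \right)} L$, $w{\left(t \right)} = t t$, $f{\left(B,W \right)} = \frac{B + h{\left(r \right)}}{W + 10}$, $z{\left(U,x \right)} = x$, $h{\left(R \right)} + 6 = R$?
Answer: $- \frac{78034}{9} \approx -8670.4$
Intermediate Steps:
$h{\left(R \right)} = -6 + R$
$f{\left(B,W \right)} = \frac{-7 + B}{10 + W}$ ($f{\left(B,W \right)} = \frac{B - 7}{W + 10} = \frac{B - 7}{10 + W} = \frac{-7 + B}{10 + W}$)
$w{\left(t \right)} = t^{2}$
$Z{\left(L,E \right)} = L E^{2}$ ($Z{\left(L,E \right)} = E^{2} L = L E^{2}$)
$Z{\left(f{\left(12,-1 \right)},-215 \right)} - 34351 = \frac{-7 + 12}{10 - 1} \left(-215\right)^{2} - 34351 = \frac{1}{9} \cdot 5 \cdot 46225 - 34351 = \frac{5}{9} \cdot 46225 - 34351 = \frac{231125}{9} - 34351 = - \frac{78034}{9}$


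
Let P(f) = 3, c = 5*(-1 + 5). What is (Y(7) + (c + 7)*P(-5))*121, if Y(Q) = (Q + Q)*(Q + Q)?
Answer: 33517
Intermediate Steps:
c = 20 (c = 5*4 = 20)
Y(Q) = 4*Q**2 (Y(Q) = (2*Q)*(2*Q) = 4*Q**2)
(Y(7) + (c + 7)*P(-5))*121 = (4*7**2 + (20 + 7)*3)*121 = (4*49 + 27*3)*121 = (196 + 81)*121 = 277*121 = 33517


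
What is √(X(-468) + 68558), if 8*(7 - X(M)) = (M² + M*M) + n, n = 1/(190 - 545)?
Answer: √27844468310/1420 ≈ 117.51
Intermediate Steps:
n = -1/355 (n = 1/(-355) = -1/355 ≈ -0.0028169)
X(M) = 19881/2840 - M²/4 (X(M) = 7 - ((M² + M*M) - 1/355)/8 = 7 - ((M² + M²) - 1/355)/8 = 7 - (2*M² - 1/355)/8 = 7 - (-1/355 + 2*M²)/8 = 7 + (1/2840 - M²/4) = 19881/2840 - M²/4)
√(X(-468) + 68558) = √((19881/2840 - ¼*(-468)²) + 68558) = √((19881/2840 - ¼*219024) + 68558) = √((19881/2840 - 54756) + 68558) = √(-155487159/2840 + 68558) = √(39217561/2840) = √27844468310/1420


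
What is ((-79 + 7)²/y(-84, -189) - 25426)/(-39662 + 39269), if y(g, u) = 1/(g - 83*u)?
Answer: -80860526/393 ≈ -2.0575e+5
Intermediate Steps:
((-79 + 7)²/y(-84, -189) - 25426)/(-39662 + 39269) = ((-79 + 7)²/(1/(-84 - 83*(-189))) - 25426)/(-39662 + 39269) = ((-72)²/(1/(-84 + 15687)) - 25426)/(-393) = (5184/(1/15603) - 25426)*(-1/393) = (5184*15603 - 25426)*(-1/393) = (80885952 - 25426)*(-1/393) = 80860526*(-1/393) = -80860526/393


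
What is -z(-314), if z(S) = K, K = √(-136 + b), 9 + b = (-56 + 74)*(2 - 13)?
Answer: -7*I*√7 ≈ -18.52*I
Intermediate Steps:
b = -207 (b = -9 + (-56 + 74)*(2 - 13) = -9 + 18*(-11) = -9 - 198 = -207)
K = 7*I*√7 (K = √(-136 - 207) = √(-343) = 7*I*√7 ≈ 18.52*I)
z(S) = 7*I*√7
-z(-314) = -7*I*√7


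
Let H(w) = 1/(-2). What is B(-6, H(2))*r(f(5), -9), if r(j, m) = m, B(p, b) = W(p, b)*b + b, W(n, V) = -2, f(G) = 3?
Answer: -9/2 ≈ -4.5000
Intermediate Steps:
H(w) = -1/2
B(p, b) = -b (B(p, b) = -2*b + b = -b)
B(-6, H(2))*r(f(5), -9) = -1*(-1/2)*(-9) = (1/2)*(-9) = -9/2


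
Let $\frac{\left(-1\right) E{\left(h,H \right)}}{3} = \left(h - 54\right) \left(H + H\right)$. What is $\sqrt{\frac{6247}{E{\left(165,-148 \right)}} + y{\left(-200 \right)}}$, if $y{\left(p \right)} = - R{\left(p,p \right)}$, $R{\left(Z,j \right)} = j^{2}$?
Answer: $\frac{i \sqrt{7885427506}}{444} \approx 200.0 i$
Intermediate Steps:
$E{\left(h,H \right)} = - 6 H \left(-54 + h\right)$ ($E{\left(h,H \right)} = - 3 \left(h - 54\right) \left(H + H\right) = - 3 \left(-54 + h\right) 2 H = - 3 \cdot 2 H \left(-54 + h\right) = - 6 H \left(-54 + h\right)$)
$y{\left(p \right)} = - p^{2}$
$\sqrt{\frac{6247}{E{\left(165,-148 \right)}} + y{\left(-200 \right)}} = \sqrt{\frac{6247}{6 \left(-148\right) \left(54 - 165\right)} - \left(-200\right)^{2}} = \sqrt{\frac{6247}{6 \left(-148\right) \left(54 - 165\right)} - 40000} = \sqrt{\frac{6247}{6 \left(-148\right) \left(-111\right)} - 40000} = \sqrt{\frac{6247}{98568} - 40000} = \sqrt{- \frac{3942713753}{98568}} = \frac{i \sqrt{7885427506}}{444}$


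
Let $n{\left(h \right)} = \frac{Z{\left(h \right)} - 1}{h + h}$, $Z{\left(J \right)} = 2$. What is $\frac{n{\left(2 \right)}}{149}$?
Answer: $\frac{1}{596} \approx 0.0016779$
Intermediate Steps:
$n{\left(h \right)} = \frac{1}{2 h}$ ($n{\left(h \right)} = \frac{2 - 1}{h + h} = 1 \frac{1}{2 h} = \frac{1}{2 h}$)
$\frac{n{\left(2 \right)}}{149} = \frac{\frac{1}{2} \cdot \frac{1}{2}}{149} = \frac{1}{149} \cdot \frac{1}{4} = \frac{1}{596}$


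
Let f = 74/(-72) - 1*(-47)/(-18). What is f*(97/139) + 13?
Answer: 52345/5004 ≈ 10.461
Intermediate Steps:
f = -131/36 (f = 74*(-1/72) + 47*(-1/18) = -37/36 - 47/18 = -131/36 ≈ -3.6389)
f*(97/139) + 13 = -12707/(36*139) + 13 = -131/36*97/139 + 13 = -12707/5004 + 13 = 52345/5004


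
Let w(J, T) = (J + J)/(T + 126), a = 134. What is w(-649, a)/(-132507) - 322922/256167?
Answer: -618051006293/490301076330 ≈ -1.2606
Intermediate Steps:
w(J, T) = 2*J/(126 + T) (w(J, T) = (2*J)/(126 + T) = 2*J/(126 + T))
w(-649, a)/(-132507) - 322922/256167 = (2*(-649)/(126 + 134))/(-132507) - 322922/256167 = (2*(-649)/260)*(-1/132507) - 322922*1/256167 = (2*(-649)*(1/260))*(-1/132507) - 322922/256167 = -649/130*(-1/132507) - 322922/256167 = 649/17225910 - 322922/256167 = -618051006293/490301076330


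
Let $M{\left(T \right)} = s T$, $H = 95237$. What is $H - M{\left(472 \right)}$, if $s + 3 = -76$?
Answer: $132525$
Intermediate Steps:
$s = -79$ ($s = -3 - 76 = -79$)
$M{\left(T \right)} = - 79 T$
$H - M{\left(472 \right)} = 95237 - \left(-79\right) 472 = 95237 - -37288 = 95237 + 37288 = 132525$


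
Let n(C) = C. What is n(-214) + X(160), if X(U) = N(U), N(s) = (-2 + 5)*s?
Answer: 266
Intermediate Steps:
N(s) = 3*s
X(U) = 3*U
n(-214) + X(160) = -214 + 3*160 = -214 + 480 = 266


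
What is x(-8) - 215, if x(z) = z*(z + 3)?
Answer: -175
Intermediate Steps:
x(z) = z*(3 + z)
x(-8) - 215 = -8*(3 - 8) - 215 = -8*(-5) - 215 = 40 - 215 = -175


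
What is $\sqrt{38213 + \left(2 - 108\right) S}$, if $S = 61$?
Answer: $\sqrt{31747} \approx 178.18$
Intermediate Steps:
$\sqrt{38213 + \left(2 - 108\right) S} = \sqrt{38213 + \left(2 - 108\right) 61} = \sqrt{38213 - 6466} = \sqrt{31747}$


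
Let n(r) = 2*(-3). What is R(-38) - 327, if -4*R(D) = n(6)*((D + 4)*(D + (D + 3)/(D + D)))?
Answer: 120651/76 ≈ 1587.5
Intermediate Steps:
n(r) = -6
R(D) = 3*(4 + D)*(D + (3 + D)/(2*D))/2 (R(D) = -(-3)*(D + 4)*(D + (D + 3)/(D + D))/2 = -(-3)*(4 + D)*(D + (3 + D)/((2*D)))/2 = -(-3)*(4 + D)*(D + (3 + D)*(1/(2*D)))/2 = -(-3)*(4 + D)*(D + (3 + D)/(2*D))/2 = 3*(4 + D)*(D + (3 + D)/(2*D))/2)
R(-38) - 327 = (¾)*(12 - 38*(7 + 2*(-38)² + 9*(-38)))/(-38) - 327 = (¾)*(-1/38)*(12 - 38*(7 + 2*1444 - 342)) - 327 = (¾)*(-1/38)*(12 - 38*(7 + 2888 - 342)) - 327 = (¾)*(-1/38)*(12 - 38*2553) - 327 = (¾)*(-1/38)*(12 - 97014) - 327 = (¾)*(-1/38)*(-97002) - 327 = 145503/76 - 327 = 120651/76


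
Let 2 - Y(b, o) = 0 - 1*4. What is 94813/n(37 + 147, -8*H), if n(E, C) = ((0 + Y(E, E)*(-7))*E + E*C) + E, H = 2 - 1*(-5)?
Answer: -94813/17848 ≈ -5.3122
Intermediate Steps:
H = 7 (H = 2 + 5 = 7)
Y(b, o) = 6 (Y(b, o) = 2 - (0 - 1*4) = 2 - (0 - 4) = 2 - 1*(-4) = 2 + 4 = 6)
n(E, C) = -41*E + C*E (n(E, C) = ((0 + 6*(-7))*E + E*C) + E = ((0 - 42)*E + C*E) + E = (-42*E + C*E) + E = -41*E + C*E)
94813/n(37 + 147, -8*H) = 94813/(((37 + 147)*(-41 - 8*7))) = 94813/((184*(-41 - 56))) = 94813/((184*(-97))) = 94813/(-17848) = 94813*(-1/17848) = -94813/17848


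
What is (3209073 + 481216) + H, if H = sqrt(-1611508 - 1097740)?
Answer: 3690289 + 16*I*sqrt(10583) ≈ 3.6903e+6 + 1646.0*I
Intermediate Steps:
H = 16*I*sqrt(10583) (H = sqrt(-2709248) = 16*I*sqrt(10583) ≈ 1646.0*I)
(3209073 + 481216) + H = (3209073 + 481216) + 16*I*sqrt(10583) = 3690289 + 16*I*sqrt(10583)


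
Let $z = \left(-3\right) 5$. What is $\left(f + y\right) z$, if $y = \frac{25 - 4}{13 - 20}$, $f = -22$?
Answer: $375$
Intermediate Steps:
$z = -15$
$y = -3$ ($y = \frac{21}{-7} = 21 \left(- \frac{1}{7}\right) = -3$)
$\left(f + y\right) z = \left(-22 - 3\right) \left(-15\right) = \left(-25\right) \left(-15\right) = 375$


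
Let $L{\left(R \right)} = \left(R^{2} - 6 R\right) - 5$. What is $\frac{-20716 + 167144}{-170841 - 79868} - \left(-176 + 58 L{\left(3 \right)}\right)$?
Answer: $\frac{247554064}{250709} \approx 987.42$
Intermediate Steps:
$L{\left(R \right)} = -5 + R^{2} - 6 R$
$\frac{-20716 + 167144}{-170841 - 79868} - \left(-176 + 58 L{\left(3 \right)}\right) = \frac{-20716 + 167144}{-170841 - 79868} - \left(-176 + 58 \left(-5 + 3^{2} - 18\right)\right) = \frac{146428}{-250709} - \left(-176 + 58 \left(-5 + 9 - 18\right)\right) = 146428 \left(- \frac{1}{250709}\right) + \left(\left(-58\right) \left(-14\right) + 176\right) = - \frac{146428}{250709} + \left(812 + 176\right) = - \frac{146428}{250709} + 988 = \frac{247554064}{250709}$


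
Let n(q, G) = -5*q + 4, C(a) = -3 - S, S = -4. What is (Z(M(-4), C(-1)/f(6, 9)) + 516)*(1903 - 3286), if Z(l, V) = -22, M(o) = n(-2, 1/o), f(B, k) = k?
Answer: -683202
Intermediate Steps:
C(a) = 1 (C(a) = -3 - 1*(-4) = -3 + 4 = 1)
n(q, G) = 4 - 5*q
M(o) = 14 (M(o) = 4 - 5*(-2) = 4 + 10 = 14)
(Z(M(-4), C(-1)/f(6, 9)) + 516)*(1903 - 3286) = (-22 + 516)*(1903 - 3286) = 494*(-1383) = -683202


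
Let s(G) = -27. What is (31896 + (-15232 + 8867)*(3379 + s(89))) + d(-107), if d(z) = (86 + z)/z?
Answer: -2279483467/107 ≈ -2.1304e+7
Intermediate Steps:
d(z) = (86 + z)/z
(31896 + (-15232 + 8867)*(3379 + s(89))) + d(-107) = (31896 + (-15232 + 8867)*(3379 - 27)) + (86 - 107)/(-107) = (31896 - 6365*3352) - 1/107*(-21) = (31896 - 21335480) + 21/107 = -21303584 + 21/107 = -2279483467/107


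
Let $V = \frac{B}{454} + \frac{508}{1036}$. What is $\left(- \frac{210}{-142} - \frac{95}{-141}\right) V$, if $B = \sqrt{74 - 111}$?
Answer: $\frac{2736850}{2592849} + \frac{10775 i \sqrt{37}}{2272497} \approx 1.0555 + 0.028841 i$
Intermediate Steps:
$B = i \sqrt{37}$ ($B = \sqrt{-37} = i \sqrt{37} \approx 6.0828 i$)
$V = \frac{127}{259} + \frac{i \sqrt{37}}{454}$ ($V = \frac{i \sqrt{37}}{454} + \frac{508}{1036} = i \sqrt{37} \cdot \frac{1}{454} + 508 \cdot \frac{1}{1036} = \frac{i \sqrt{37}}{454} + \frac{127}{259} = \frac{127}{259} + \frac{i \sqrt{37}}{454} \approx 0.49035 + 0.013398 i$)
$\left(- \frac{210}{-142} - \frac{95}{-141}\right) V = \left(- \frac{210}{-142} - \frac{95}{-141}\right) \left(\frac{127}{259} + \frac{i \sqrt{37}}{454}\right) = \left(\left(-210\right) \left(- \frac{1}{142}\right) - - \frac{95}{141}\right) \left(\frac{127}{259} + \frac{i \sqrt{37}}{454}\right) = \left(\frac{105}{71} + \frac{95}{141}\right) \left(\frac{127}{259} + \frac{i \sqrt{37}}{454}\right) = \frac{21550 \left(\frac{127}{259} + \frac{i \sqrt{37}}{454}\right)}{10011} = \frac{2736850}{2592849} + \frac{10775 i \sqrt{37}}{2272497}$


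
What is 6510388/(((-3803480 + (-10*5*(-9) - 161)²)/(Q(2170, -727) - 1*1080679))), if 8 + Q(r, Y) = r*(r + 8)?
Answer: -23734094712324/3719959 ≈ -6.3802e+6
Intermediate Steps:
Q(r, Y) = -8 + r*(8 + r) (Q(r, Y) = -8 + r*(r + 8) = -8 + r*(8 + r))
6510388/(((-3803480 + (-10*5*(-9) - 161)²)/(Q(2170, -727) - 1*1080679))) = 6510388/(((-3803480 + (-10*5*(-9) - 161)²)/((-8 + 2170² + 8*2170) - 1*1080679))) = 6510388/(((-3803480 + (-50*(-9) - 161)²)/((-8 + 4708900 + 17360) - 1080679))) = 6510388/(((-3803480 + (450 - 161)²)/(4726252 - 1080679))) = 6510388/(((-3803480 + 289²)/3645573)) = 6510388/(((-3803480 + 83521)*(1/3645573))) = 6510388/((-3719959*1/3645573)) = 6510388/(-3719959/3645573) = 6510388*(-3645573/3719959) = -23734094712324/3719959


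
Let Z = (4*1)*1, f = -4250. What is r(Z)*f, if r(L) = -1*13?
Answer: 55250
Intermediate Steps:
Z = 4 (Z = 4*1 = 4)
r(L) = -13
r(Z)*f = -13*(-4250) = 55250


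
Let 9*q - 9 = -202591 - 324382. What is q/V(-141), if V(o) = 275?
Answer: -526964/2475 ≈ -212.91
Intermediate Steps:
q = -526964/9 (q = 1 + (-202591 - 324382)/9 = 1 + (1/9)*(-526973) = 1 - 526973/9 = -526964/9 ≈ -58552.)
q/V(-141) = -526964/9/275 = -526964/9*1/275 = -526964/2475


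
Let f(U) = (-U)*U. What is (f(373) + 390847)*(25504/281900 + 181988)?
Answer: 3228437068141368/70475 ≈ 4.5810e+10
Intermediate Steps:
f(U) = -U²
(f(373) + 390847)*(25504/281900 + 181988) = (-1*373² + 390847)*(25504/281900 + 181988) = (-1*139129 + 390847)*(25504*(1/281900) + 181988) = (-139129 + 390847)*(6376/70475 + 181988) = 251718*(12825610676/70475) = 3228437068141368/70475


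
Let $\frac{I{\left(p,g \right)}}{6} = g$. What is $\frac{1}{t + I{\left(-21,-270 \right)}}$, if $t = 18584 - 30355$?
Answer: $- \frac{1}{13391} \approx -7.4677 \cdot 10^{-5}$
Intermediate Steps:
$I{\left(p,g \right)} = 6 g$
$t = -11771$ ($t = 18584 - 30355 = -11771$)
$\frac{1}{t + I{\left(-21,-270 \right)}} = \frac{1}{-11771 + 6 \left(-270\right)} = \frac{1}{-11771 - 1620} = \frac{1}{-13391} = - \frac{1}{13391}$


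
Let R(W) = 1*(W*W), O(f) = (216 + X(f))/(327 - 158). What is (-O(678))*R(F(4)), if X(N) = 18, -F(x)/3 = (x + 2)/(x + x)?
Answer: -729/104 ≈ -7.0096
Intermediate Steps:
F(x) = -3*(2 + x)/(2*x) (F(x) = -3*(x + 2)/(x + x) = -3*(2 + x)/(2*x))
O(f) = 18/13 (O(f) = (216 + 18)/(327 - 158) = 234/169 = 234*(1/169) = 18/13)
R(W) = W**2 (R(W) = 1*W**2 = W**2)
(-O(678))*R(F(4)) = (-1*18/13)*(-3/2 - 3/4)**2 = -18*(-3/2 - 3*1/4)**2/13 = -18*(-3/2 - 3/4)**2/13 = -18*(-9/4)**2/13 = -18/13*81/16 = -729/104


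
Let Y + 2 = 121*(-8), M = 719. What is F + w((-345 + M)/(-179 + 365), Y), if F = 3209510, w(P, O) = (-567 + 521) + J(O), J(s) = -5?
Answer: 3209459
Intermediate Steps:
Y = -970 (Y = -2 + 121*(-8) = -2 - 968 = -970)
w(P, O) = -51 (w(P, O) = (-567 + 521) - 5 = -46 - 5 = -51)
F + w((-345 + M)/(-179 + 365), Y) = 3209510 - 51 = 3209459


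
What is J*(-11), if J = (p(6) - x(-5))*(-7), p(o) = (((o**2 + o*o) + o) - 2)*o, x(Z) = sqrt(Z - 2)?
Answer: 35112 - 77*I*sqrt(7) ≈ 35112.0 - 203.72*I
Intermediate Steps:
x(Z) = sqrt(-2 + Z)
p(o) = o*(-2 + o + 2*o**2) (p(o) = (((o**2 + o**2) + o) - 2)*o = ((2*o**2 + o) - 2)*o = ((o + 2*o**2) - 2)*o = (-2 + o + 2*o**2)*o = o*(-2 + o + 2*o**2))
J = -3192 + 7*I*sqrt(7) (J = (6*(-2 + 6 + 2*6**2) - sqrt(-2 - 5))*(-7) = (6*(-2 + 6 + 2*36) - sqrt(-7))*(-7) = (6*(-2 + 6 + 72) - I*sqrt(7))*(-7) = (6*76 - I*sqrt(7))*(-7) = (456 - I*sqrt(7))*(-7) = -3192 + 7*I*sqrt(7) ≈ -3192.0 + 18.52*I)
J*(-11) = (-3192 + 7*I*sqrt(7))*(-11) = 35112 - 77*I*sqrt(7)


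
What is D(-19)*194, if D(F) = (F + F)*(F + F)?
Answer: 280136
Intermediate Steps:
D(F) = 4*F² (D(F) = (2*F)*(2*F) = 4*F²)
D(-19)*194 = (4*(-19)²)*194 = (4*361)*194 = 1444*194 = 280136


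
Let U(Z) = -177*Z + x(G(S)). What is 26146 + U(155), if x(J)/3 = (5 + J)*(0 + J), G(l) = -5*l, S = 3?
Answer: -839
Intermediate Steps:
x(J) = 3*J*(5 + J) (x(J) = 3*((5 + J)*(0 + J)) = 3*((5 + J)*J) = 3*(J*(5 + J)) = 3*J*(5 + J))
U(Z) = 450 - 177*Z (U(Z) = -177*Z + 3*(-5*3)*(5 - 5*3) = -177*Z + 3*(-15)*(5 - 15) = -177*Z + 3*(-15)*(-10) = -177*Z + 450 = 450 - 177*Z)
26146 + U(155) = 26146 + (450 - 177*155) = 26146 + (450 - 27435) = 26146 - 26985 = -839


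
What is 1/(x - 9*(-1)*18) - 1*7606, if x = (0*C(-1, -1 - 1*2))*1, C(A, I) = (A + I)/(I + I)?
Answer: -1232171/162 ≈ -7606.0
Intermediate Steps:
C(A, I) = (A + I)/(2*I) (C(A, I) = (A + I)/((2*I)) = (A + I)*(1/(2*I)) = (A + I)/(2*I))
x = 0 (x = (0*((-1 + (-1 - 1*2))/(2*(-1 - 1*2))))*1 = (0*((-1 + (-1 - 2))/(2*(-1 - 2))))*1 = (0*((½)*(-1 - 3)/(-3)))*1 = (0*((½)*(-⅓)*(-4)))*1 = (0*(⅔))*1 = 0*1 = 0)
1/(x - 9*(-1)*18) - 1*7606 = 1/(0 - 9*(-1)*18) - 1*7606 = 1/(0 + 9*18) - 7606 = 1/(0 + 162) - 7606 = 1/162 - 7606 = -1232171/162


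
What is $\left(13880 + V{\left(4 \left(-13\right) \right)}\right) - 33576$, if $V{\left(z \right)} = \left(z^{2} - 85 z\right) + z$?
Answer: $-12624$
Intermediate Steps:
$V{\left(z \right)} = z^{2} - 84 z$
$\left(13880 + V{\left(4 \left(-13\right) \right)}\right) - 33576 = \left(13880 + 4 \left(-13\right) \left(-84 + 4 \left(-13\right)\right)\right) - 33576 = \left(13880 - 52 \left(-84 - 52\right)\right) - 33576 = \left(13880 - -7072\right) - 33576 = \left(13880 + 7072\right) - 33576 = 20952 - 33576 = -12624$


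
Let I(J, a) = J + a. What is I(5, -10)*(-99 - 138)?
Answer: 1185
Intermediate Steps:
I(5, -10)*(-99 - 138) = (5 - 10)*(-99 - 138) = -5*(-237) = 1185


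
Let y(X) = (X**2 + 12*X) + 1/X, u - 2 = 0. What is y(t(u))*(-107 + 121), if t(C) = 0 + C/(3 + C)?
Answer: 2611/25 ≈ 104.44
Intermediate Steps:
u = 2 (u = 2 + 0 = 2)
t(C) = C/(3 + C) (t(C) = 0 + C/(3 + C) = C/(3 + C))
y(X) = 1/X + X**2 + 12*X
y(t(u))*(-107 + 121) = ((1 + (2/(3 + 2))**2*(12 + 2/(3 + 2)))/((2/(3 + 2))))*(-107 + 121) = ((1 + (2/5)**2*(12 + 2/5))/((2/5)))*14 = ((1 + (2*(1/5))**2*(12 + 2*(1/5)))/((2*(1/5))))*14 = ((1 + (2/5)**2*(12 + 2/5))/(2/5))*14 = (5*(1 + (4/25)*(62/5))/2)*14 = (5*(1 + 248/125)/2)*14 = ((5/2)*(373/125))*14 = (373/50)*14 = 2611/25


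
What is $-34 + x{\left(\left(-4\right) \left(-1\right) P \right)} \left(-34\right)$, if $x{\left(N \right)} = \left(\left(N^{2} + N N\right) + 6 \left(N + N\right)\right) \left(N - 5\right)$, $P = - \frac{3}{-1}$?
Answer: $-102850$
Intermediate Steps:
$P = 3$ ($P = \left(-3\right) \left(-1\right) = 3$)
$x{\left(N \right)} = \left(-5 + N\right) \left(2 N^{2} + 12 N\right)$ ($x{\left(N \right)} = \left(\left(N^{2} + N^{2}\right) + 6 \cdot 2 N\right) \left(-5 + N\right) = \left(2 N^{2} + 12 N\right) \left(-5 + N\right) = \left(-5 + N\right) \left(2 N^{2} + 12 N\right)$)
$-34 + x{\left(\left(-4\right) \left(-1\right) P \right)} \left(-34\right) = -34 + 2 \left(-4\right) \left(-1\right) 3 \left(-30 + \left(-4\right) \left(-1\right) 3 + \left(\left(-4\right) \left(-1\right) 3\right)^{2}\right) \left(-34\right) = -34 + 2 \cdot 4 \cdot 3 \left(-30 + 4 \cdot 3 + \left(4 \cdot 3\right)^{2}\right) \left(-34\right) = -34 + 2 \cdot 12 \left(-30 + 12 + 12^{2}\right) \left(-34\right) = -34 + 2 \cdot 12 \left(-30 + 12 + 144\right) \left(-34\right) = -34 + 2 \cdot 12 \cdot 126 \left(-34\right) = -34 + 3024 \left(-34\right) = -34 - 102816 = -102850$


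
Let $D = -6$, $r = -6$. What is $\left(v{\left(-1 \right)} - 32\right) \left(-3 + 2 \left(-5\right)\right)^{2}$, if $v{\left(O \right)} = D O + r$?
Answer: $-5408$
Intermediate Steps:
$v{\left(O \right)} = -6 - 6 O$ ($v{\left(O \right)} = - 6 O - 6 = -6 - 6 O$)
$\left(v{\left(-1 \right)} - 32\right) \left(-3 + 2 \left(-5\right)\right)^{2} = \left(\left(-6 - -6\right) - 32\right) \left(-3 + 2 \left(-5\right)\right)^{2} = \left(\left(-6 + 6\right) - 32\right) \left(-3 - 10\right)^{2} = \left(0 - 32\right) \left(-13\right)^{2} = \left(-32\right) 169 = -5408$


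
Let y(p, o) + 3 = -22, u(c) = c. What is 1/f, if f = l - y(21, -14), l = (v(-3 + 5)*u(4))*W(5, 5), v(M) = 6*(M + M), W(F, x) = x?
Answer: 1/505 ≈ 0.0019802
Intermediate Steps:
v(M) = 12*M (v(M) = 6*(2*M) = 12*M)
y(p, o) = -25 (y(p, o) = -3 - 22 = -25)
l = 480 (l = ((12*(-3 + 5))*4)*5 = ((12*2)*4)*5 = (24*4)*5 = 96*5 = 480)
f = 505 (f = 480 - 1*(-25) = 480 + 25 = 505)
1/f = 1/505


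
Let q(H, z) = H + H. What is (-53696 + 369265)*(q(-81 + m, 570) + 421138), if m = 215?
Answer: 132982670014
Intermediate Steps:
q(H, z) = 2*H
(-53696 + 369265)*(q(-81 + m, 570) + 421138) = (-53696 + 369265)*(2*(-81 + 215) + 421138) = 315569*(2*134 + 421138) = 315569*(268 + 421138) = 315569*421406 = 132982670014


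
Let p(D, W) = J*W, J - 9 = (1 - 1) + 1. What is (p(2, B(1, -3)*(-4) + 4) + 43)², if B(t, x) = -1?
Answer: 15129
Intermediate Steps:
J = 10 (J = 9 + ((1 - 1) + 1) = 9 + (0 + 1) = 9 + 1 = 10)
p(D, W) = 10*W
(p(2, B(1, -3)*(-4) + 4) + 43)² = (10*(-1*(-4) + 4) + 43)² = (10*(4 + 4) + 43)² = (10*8 + 43)² = (80 + 43)² = 123² = 15129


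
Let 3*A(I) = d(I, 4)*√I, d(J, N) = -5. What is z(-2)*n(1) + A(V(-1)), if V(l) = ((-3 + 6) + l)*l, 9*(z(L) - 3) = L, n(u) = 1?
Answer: 25/9 - 5*I*√2/3 ≈ 2.7778 - 2.357*I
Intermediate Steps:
z(L) = 3 + L/9
V(l) = l*(3 + l) (V(l) = (3 + l)*l = l*(3 + l))
A(I) = -5*√I/3 (A(I) = (-5*√I)/3 = -5*√I/3)
z(-2)*n(1) + A(V(-1)) = (3 + (⅑)*(-2))*1 - 5*I*√(3 - 1)/3 = (3 - 2/9)*1 - 5*I*√2/3 = (25/9)*1 - 5*I*√2/3 = 25/9 - 5*I*√2/3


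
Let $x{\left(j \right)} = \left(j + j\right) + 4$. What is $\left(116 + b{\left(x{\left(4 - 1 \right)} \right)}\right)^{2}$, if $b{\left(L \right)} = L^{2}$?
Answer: $46656$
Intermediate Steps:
$x{\left(j \right)} = 4 + 2 j$ ($x{\left(j \right)} = 2 j + 4 = 4 + 2 j$)
$\left(116 + b{\left(x{\left(4 - 1 \right)} \right)}\right)^{2} = \left(116 + \left(4 + 2 \left(4 - 1\right)\right)^{2}\right)^{2} = \left(116 + \left(4 + 2 \cdot 3\right)^{2}\right)^{2} = \left(116 + \left(4 + 6\right)^{2}\right)^{2} = \left(116 + 10^{2}\right)^{2} = \left(116 + 100\right)^{2} = 216^{2} = 46656$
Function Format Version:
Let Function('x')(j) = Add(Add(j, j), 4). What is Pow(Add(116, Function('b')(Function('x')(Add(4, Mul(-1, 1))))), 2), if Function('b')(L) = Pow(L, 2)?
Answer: 46656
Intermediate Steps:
Function('x')(j) = Add(4, Mul(2, j)) (Function('x')(j) = Add(Mul(2, j), 4) = Add(4, Mul(2, j)))
Pow(Add(116, Function('b')(Function('x')(Add(4, Mul(-1, 1))))), 2) = Pow(Add(116, Pow(Add(4, Mul(2, Add(4, Mul(-1, 1)))), 2)), 2) = Pow(Add(116, Pow(Add(4, Mul(2, Add(4, -1))), 2)), 2) = Pow(Add(116, Pow(Add(4, Mul(2, 3)), 2)), 2) = Pow(Add(116, Pow(Add(4, 6), 2)), 2) = Pow(Add(116, Pow(10, 2)), 2) = Pow(Add(116, 100), 2) = Pow(216, 2) = 46656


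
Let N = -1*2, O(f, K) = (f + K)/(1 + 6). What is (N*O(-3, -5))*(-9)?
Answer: -144/7 ≈ -20.571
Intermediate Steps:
O(f, K) = K/7 + f/7 (O(f, K) = (K + f)/7 = (K + f)*(⅐) = K/7 + f/7)
N = -2
(N*O(-3, -5))*(-9) = -2*((⅐)*(-5) + (⅐)*(-3))*(-9) = -2*(-5/7 - 3/7)*(-9) = -2*(-8/7)*(-9) = (16/7)*(-9) = -144/7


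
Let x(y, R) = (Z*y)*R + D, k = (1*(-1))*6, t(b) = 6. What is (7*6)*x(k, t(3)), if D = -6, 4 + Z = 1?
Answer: 4284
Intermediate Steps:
Z = -3 (Z = -4 + 1 = -3)
k = -6 (k = -1*6 = -6)
x(y, R) = -6 - 3*R*y (x(y, R) = (-3*y)*R - 6 = -3*R*y - 6 = -6 - 3*R*y)
(7*6)*x(k, t(3)) = (7*6)*(-6 - 3*6*(-6)) = 42*(-6 + 108) = 42*102 = 4284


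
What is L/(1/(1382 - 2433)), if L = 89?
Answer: -93539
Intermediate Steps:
L/(1/(1382 - 2433)) = 89/(1/(1382 - 2433)) = 89/(1/(-1051)) = 89/(-1/1051) = 89*(-1051) = -93539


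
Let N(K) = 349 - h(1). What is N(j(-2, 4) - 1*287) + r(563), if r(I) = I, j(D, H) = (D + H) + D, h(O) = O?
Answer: 911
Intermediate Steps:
j(D, H) = H + 2*D
N(K) = 348 (N(K) = 349 - 1*1 = 349 - 1 = 348)
N(j(-2, 4) - 1*287) + r(563) = 348 + 563 = 911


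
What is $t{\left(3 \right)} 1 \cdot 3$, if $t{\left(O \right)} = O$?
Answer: $9$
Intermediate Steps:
$t{\left(3 \right)} 1 \cdot 3 = 3 \cdot 1 \cdot 3 = 3 \cdot 3 = 9$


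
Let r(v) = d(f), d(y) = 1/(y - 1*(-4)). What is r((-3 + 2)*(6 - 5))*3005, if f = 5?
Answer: 3005/9 ≈ 333.89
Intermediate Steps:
d(y) = 1/(4 + y) (d(y) = 1/(y + 4) = 1/(4 + y))
r(v) = ⅑ (r(v) = 1/(4 + 5) = 1/9 = ⅑)
r((-3 + 2)*(6 - 5))*3005 = (⅑)*3005 = 3005/9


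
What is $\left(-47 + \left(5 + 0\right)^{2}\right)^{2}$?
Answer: $484$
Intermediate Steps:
$\left(-47 + \left(5 + 0\right)^{2}\right)^{2} = \left(-47 + 5^{2}\right)^{2} = \left(-47 + 25\right)^{2} = \left(-22\right)^{2} = 484$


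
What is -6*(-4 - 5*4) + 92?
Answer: 236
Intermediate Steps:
-6*(-4 - 5*4) + 92 = -6*(-4 - 20) + 92 = -6*(-24) + 92 = 144 + 92 = 236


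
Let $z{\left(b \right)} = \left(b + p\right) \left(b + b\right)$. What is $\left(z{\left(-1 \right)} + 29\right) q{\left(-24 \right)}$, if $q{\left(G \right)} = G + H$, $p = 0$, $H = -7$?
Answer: $-961$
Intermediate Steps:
$z{\left(b \right)} = 2 b^{2}$ ($z{\left(b \right)} = \left(b + 0\right) \left(b + b\right) = b 2 b = 2 b^{2}$)
$q{\left(G \right)} = -7 + G$ ($q{\left(G \right)} = G - 7 = -7 + G$)
$\left(z{\left(-1 \right)} + 29\right) q{\left(-24 \right)} = \left(2 \left(-1\right)^{2} + 29\right) \left(-7 - 24\right) = \left(2 \cdot 1 + 29\right) \left(-31\right) = \left(2 + 29\right) \left(-31\right) = 31 \left(-31\right) = -961$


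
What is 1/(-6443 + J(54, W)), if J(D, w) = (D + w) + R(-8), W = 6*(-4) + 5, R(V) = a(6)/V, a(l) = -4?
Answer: -2/12815 ≈ -0.00015607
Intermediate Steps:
R(V) = -4/V
W = -19 (W = -24 + 5 = -19)
J(D, w) = ½ + D + w (J(D, w) = (D + w) - 4/(-8) = (D + w) - 4*(-⅛) = (D + w) + ½ = ½ + D + w)
1/(-6443 + J(54, W)) = 1/(-6443 + (½ + 54 - 19)) = 1/(-6443 + 71/2) = 1/(-12815/2) = -2/12815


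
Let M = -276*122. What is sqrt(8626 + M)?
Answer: I*sqrt(25046) ≈ 158.26*I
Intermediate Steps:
M = -33672
sqrt(8626 + M) = sqrt(8626 - 33672) = sqrt(-25046) = I*sqrt(25046)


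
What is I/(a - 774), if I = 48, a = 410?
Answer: -12/91 ≈ -0.13187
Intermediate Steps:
I/(a - 774) = 48/(410 - 774) = 48/(-364) = 48*(-1/364) = -12/91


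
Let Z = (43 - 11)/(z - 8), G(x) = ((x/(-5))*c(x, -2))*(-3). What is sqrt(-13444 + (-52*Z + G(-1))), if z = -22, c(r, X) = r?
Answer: I*sqrt(3012285)/15 ≈ 115.71*I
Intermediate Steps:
G(x) = 3*x**2/5 (G(x) = ((x/(-5))*x)*(-3) = ((x*(-1/5))*x)*(-3) = ((-x/5)*x)*(-3) = -x**2/5*(-3) = 3*x**2/5)
Z = -16/15 (Z = (43 - 11)/(-22 - 8) = 32/(-30) = 32*(-1/30) = -16/15 ≈ -1.0667)
sqrt(-13444 + (-52*Z + G(-1))) = sqrt(-13444 + (-52*(-16/15) + (3/5)*(-1)**2)) = sqrt(-13444 + (832/15 + (3/5)*1)) = sqrt(-13444 + (832/15 + 3/5)) = sqrt(-13444 + 841/15) = sqrt(-200819/15) = I*sqrt(3012285)/15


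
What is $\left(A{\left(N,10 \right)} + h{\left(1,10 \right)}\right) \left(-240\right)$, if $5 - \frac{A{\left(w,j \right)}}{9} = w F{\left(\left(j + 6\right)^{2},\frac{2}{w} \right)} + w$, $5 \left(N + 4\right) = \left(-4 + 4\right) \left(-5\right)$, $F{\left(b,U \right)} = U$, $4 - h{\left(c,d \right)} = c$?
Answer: $-15840$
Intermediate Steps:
$h{\left(c,d \right)} = 4 - c$
$N = -4$ ($N = -4 + \frac{\left(-4 + 4\right) \left(-5\right)}{5} = -4 + \frac{0 \left(-5\right)}{5} = -4 + \frac{1}{5} \cdot 0 = -4 + 0 = -4$)
$A{\left(w,j \right)} = 27 - 9 w$ ($A{\left(w,j \right)} = 45 - 9 \left(w \frac{2}{w} + w\right) = 45 - 9 \left(2 + w\right) = 45 - \left(18 + 9 w\right) = 27 - 9 w$)
$\left(A{\left(N,10 \right)} + h{\left(1,10 \right)}\right) \left(-240\right) = \left(\left(27 - -36\right) + \left(4 - 1\right)\right) \left(-240\right) = \left(\left(27 + 36\right) + \left(4 - 1\right)\right) \left(-240\right) = \left(63 + 3\right) \left(-240\right) = 66 \left(-240\right) = -15840$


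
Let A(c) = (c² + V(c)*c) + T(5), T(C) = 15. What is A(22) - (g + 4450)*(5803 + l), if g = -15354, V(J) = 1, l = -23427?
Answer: -192171575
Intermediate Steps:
A(c) = 15 + c + c² (A(c) = (c² + 1*c) + 15 = (c² + c) + 15 = (c + c²) + 15 = 15 + c + c²)
A(22) - (g + 4450)*(5803 + l) = (15 + 22 + 22²) - (-15354 + 4450)*(5803 - 23427) = (15 + 22 + 484) - (-10904)*(-17624) = 521 - 1*192172096 = 521 - 192172096 = -192171575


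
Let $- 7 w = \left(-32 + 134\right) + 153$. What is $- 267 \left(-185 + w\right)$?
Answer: $\frac{413850}{7} \approx 59121.0$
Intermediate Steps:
$w = - \frac{255}{7}$ ($w = - \frac{\left(-32 + 134\right) + 153}{7} = - \frac{102 + 153}{7} = \left(- \frac{1}{7}\right) 255 = - \frac{255}{7} \approx -36.429$)
$- 267 \left(-185 + w\right) = - 267 \left(-185 - \frac{255}{7}\right) = \left(-267\right) \left(- \frac{1550}{7}\right) = \frac{413850}{7}$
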